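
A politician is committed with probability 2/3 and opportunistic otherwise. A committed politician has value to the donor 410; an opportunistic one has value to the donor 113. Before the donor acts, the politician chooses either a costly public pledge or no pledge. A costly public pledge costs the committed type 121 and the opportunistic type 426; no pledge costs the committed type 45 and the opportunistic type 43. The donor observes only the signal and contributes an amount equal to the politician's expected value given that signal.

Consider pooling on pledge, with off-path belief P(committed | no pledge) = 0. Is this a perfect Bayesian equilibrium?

At the pooled signal (pledge) the donor holds the prior 2/3 and pays 2/3·410 + 1/3·113 = 311. Off-path (no pledge) belief 0 gives 0·410 + 1·113 = 113.
Committed: pledge gives 311 − 121 = 190; no pledge gives 113 − 45 = 68. Stays. ✓
Opportunistic: pledge gives 311 − 426 = -115; no pledge gives 113 − 43 = 70. Deviates. ✗

No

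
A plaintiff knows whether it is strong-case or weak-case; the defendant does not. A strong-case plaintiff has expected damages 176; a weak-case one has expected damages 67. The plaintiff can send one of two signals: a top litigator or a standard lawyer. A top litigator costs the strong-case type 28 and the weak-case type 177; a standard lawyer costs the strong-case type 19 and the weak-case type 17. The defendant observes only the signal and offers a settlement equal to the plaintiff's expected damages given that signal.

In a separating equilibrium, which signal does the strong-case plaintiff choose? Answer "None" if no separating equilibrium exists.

Try strong-case → top litigator, weak-case → standard lawyer:
  Under separation the defendant infers type exactly: top litigator → strong-case (pays 176), standard lawyer → weak-case (pays 67).
  Strong-case: top litigator gives 176 − 28 = 148; standard lawyer gives 67 − 19 = 48. No deviation. ✓
  Weak-case: standard lawyer gives 67 − 17 = 50; top litigator gives 176 − 177 = -1. No deviation. ✓
Both hold — the strong-case type sends top litigator.

top litigator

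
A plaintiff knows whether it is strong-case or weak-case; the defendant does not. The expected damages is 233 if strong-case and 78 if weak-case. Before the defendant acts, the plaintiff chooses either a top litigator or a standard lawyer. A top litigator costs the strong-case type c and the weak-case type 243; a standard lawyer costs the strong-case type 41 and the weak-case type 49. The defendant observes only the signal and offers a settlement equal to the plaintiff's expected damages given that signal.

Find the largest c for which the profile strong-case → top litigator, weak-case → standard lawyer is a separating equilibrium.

Under separation: top litigator → strong-case (pays 233); standard lawyer → weak-case (pays 78).
Weak-case: 78 − 49 = 29 ≥ 233 − 243 = -10. Holds regardless of c. ✓
Strong-case: 233 − c ≥ 78 − 41, so c ≤ 233 − 37 = 196.

196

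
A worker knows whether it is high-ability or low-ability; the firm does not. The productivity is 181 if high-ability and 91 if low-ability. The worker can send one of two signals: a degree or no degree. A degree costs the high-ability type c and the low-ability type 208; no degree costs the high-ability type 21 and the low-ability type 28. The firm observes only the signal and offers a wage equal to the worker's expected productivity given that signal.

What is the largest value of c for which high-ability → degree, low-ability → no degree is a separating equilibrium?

Under separation: degree → high-ability (pays 181); no degree → low-ability (pays 91).
Low-ability: 91 − 28 = 63 ≥ 181 − 208 = -27. Holds regardless of c. ✓
High-ability: 181 − c ≥ 91 − 21, so c ≤ 181 − 70 = 111.

111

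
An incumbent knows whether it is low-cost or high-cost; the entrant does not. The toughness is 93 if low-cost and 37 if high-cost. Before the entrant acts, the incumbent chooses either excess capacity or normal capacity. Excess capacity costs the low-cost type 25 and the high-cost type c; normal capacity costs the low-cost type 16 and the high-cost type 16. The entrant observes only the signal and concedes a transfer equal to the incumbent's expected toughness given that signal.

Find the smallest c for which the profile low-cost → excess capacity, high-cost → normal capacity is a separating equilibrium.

Under separation: excess capacity → low-cost (pays 93); normal capacity → high-cost (pays 37).
Low-cost: 93 − 25 = 68 ≥ 37 − 16 = 21. Holds regardless of c. ✓
High-cost: 37 − 16 ≥ 93 − c, so c ≥ 93 − 21 = 72.

72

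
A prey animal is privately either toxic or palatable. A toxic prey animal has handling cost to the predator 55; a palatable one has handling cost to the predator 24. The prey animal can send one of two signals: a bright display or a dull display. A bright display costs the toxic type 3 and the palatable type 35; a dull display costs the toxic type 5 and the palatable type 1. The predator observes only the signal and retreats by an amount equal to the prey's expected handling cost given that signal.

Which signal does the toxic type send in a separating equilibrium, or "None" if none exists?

Try toxic → bright display, palatable → dull display:
  If types separate, bright display earns payment 55 and dull display earns 24.
  Toxic: bright display gives 55 − 3 = 52; dull display gives 24 − 5 = 19. No deviation. ✓
  Palatable: dull display gives 24 − 1 = 23; bright display gives 55 − 35 = 20. No deviation. ✓
Both hold — the toxic type sends bright display.

bright display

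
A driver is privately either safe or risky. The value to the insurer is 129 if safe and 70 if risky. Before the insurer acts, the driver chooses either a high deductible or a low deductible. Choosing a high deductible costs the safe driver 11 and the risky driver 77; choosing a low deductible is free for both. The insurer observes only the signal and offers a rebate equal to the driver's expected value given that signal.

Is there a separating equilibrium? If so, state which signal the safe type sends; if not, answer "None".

Try safe → high deductible, risky → low deductible:
  Under separation the insurer infers type exactly: high deductible → safe (pays 129), low deductible → risky (pays 70).
  Safe: high deductible gives 129 − 11 = 118; low deductible gives 70 − 0 = 70. No deviation. ✓
  Risky: low deductible gives 70 − 0 = 70; high deductible gives 129 − 77 = 52. No deviation. ✓
Both hold — the safe type sends high deductible.

high deductible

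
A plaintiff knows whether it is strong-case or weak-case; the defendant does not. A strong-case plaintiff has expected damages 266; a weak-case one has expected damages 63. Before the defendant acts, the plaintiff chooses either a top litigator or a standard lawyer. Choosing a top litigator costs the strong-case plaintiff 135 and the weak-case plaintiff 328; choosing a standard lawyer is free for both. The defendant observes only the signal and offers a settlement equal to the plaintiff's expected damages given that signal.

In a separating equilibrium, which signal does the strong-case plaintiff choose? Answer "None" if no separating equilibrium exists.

Try strong-case → top litigator, weak-case → standard lawyer:
  Under separation the defendant infers type exactly: top litigator → strong-case (pays 266), standard lawyer → weak-case (pays 63).
  Strong-case: top litigator gives 266 − 135 = 131; standard lawyer gives 63 − 0 = 63. No deviation. ✓
  Weak-case: standard lawyer gives 63 − 0 = 63; top litigator gives 266 − 328 = -62. No deviation. ✓
Both hold — the strong-case type sends top litigator.

top litigator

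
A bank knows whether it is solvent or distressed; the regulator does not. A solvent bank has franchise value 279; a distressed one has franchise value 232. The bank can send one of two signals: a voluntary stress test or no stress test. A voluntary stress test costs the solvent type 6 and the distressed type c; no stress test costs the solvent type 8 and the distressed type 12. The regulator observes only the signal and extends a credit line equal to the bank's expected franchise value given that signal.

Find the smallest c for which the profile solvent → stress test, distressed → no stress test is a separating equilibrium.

59

Under separation: stress test → solvent (pays 279); no stress test → distressed (pays 232).
Solvent: 279 − 6 = 273 ≥ 232 − 8 = 224. Holds regardless of c. ✓
Distressed: 232 − 12 ≥ 279 − c, so c ≥ 279 − 220 = 59.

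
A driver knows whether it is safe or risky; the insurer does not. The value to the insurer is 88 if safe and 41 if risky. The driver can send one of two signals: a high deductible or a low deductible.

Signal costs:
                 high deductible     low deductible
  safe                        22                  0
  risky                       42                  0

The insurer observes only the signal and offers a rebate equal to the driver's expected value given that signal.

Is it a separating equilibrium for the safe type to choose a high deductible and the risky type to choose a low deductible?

If types separate, high deductible earns payment 88 and low deductible earns 41.
Safe: high deductible gives 88 − 22 = 66; low deductible gives 41 − 0 = 41. No deviation. ✓
Risky: low deductible gives 41 − 0 = 41; high deductible gives 88 − 42 = 46. Would deviate. ✗

No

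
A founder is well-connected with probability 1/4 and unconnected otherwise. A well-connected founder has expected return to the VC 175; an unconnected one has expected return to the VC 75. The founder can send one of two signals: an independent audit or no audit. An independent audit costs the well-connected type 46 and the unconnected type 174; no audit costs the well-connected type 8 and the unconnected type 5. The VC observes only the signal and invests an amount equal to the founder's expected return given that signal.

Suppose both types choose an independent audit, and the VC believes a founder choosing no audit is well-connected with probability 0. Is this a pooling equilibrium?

No

On the equilibrium path (audit) the VC holds the prior 1/4 and pays 1/4·175 + 3/4·75 = 100. Off-path (no audit) belief 0 gives 0·175 + 1·75 = 75.
Well-connected: audit gives 100 − 46 = 54; no audit gives 75 − 8 = 67. Deviates. ✗
Unconnected: audit gives 100 − 174 = -74; no audit gives 75 − 5 = 70. Deviates. ✗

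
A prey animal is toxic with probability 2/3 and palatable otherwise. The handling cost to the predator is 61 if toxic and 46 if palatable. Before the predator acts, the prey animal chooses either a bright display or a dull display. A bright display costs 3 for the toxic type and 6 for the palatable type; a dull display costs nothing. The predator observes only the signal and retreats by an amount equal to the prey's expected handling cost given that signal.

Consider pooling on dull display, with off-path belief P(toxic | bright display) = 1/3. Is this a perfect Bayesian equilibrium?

Yes

At the pooled signal (dull display) the predator holds the prior 2/3 and pays 2/3·61 + 1/3·46 = 56. Off-path (bright display) belief 1/3 gives 1/3·61 + 2/3·46 = 51.
Toxic: dull display gives 56 − 0 = 56; bright display gives 51 − 3 = 48. Stays. ✓
Palatable: dull display gives 56 − 0 = 56; bright display gives 51 − 6 = 45. Stays. ✓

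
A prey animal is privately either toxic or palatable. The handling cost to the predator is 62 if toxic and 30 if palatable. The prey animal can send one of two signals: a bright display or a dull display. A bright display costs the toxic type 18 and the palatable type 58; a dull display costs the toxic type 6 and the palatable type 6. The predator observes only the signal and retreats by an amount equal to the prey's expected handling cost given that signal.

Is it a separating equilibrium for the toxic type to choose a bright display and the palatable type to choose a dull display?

Yes

Under separation the predator infers type exactly: bright display → toxic (pays 62), dull display → palatable (pays 30).
Toxic: bright display gives 62 − 18 = 44; dull display gives 30 − 6 = 24. No deviation. ✓
Palatable: dull display gives 30 − 6 = 24; bright display gives 62 − 58 = 4. No deviation. ✓
Neither type gains from mimicking the other.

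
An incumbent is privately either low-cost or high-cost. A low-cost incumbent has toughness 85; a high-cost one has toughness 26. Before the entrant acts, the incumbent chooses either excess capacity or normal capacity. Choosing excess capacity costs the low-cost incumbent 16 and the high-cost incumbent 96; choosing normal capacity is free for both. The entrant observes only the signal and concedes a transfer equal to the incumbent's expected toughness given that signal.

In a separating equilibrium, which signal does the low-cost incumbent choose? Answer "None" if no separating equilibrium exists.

Try low-cost → excess capacity, high-cost → normal capacity:
  If types separate, excess capacity earns payment 85 and normal capacity earns 26.
  Low-cost: excess capacity gives 85 − 16 = 69; normal capacity gives 26 − 0 = 26. No deviation. ✓
  High-cost: normal capacity gives 26 − 0 = 26; excess capacity gives 85 − 96 = -11. No deviation. ✓
Both hold — the low-cost type sends excess capacity.

excess capacity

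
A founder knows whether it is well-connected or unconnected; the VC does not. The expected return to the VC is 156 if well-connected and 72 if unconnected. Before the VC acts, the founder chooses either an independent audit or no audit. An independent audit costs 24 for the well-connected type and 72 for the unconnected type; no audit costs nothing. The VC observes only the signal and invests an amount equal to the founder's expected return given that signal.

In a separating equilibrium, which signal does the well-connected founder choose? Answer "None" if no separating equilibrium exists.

None

Try well-connected → audit, unconnected → no audit:
  Under separation the VC infers type exactly: audit → well-connected (pays 156), no audit → unconnected (pays 72).
  Well-connected: audit gives 156 − 24 = 132; no audit gives 72 − 0 = 72. No deviation. ✓
  Unconnected: no audit gives 72 − 0 = 72; audit gives 156 − 72 = 84. Would deviate. ✗
Try well-connected → no audit, unconnected → audit:
  Under separation the VC infers type exactly: no audit → well-connected (pays 156), audit → unconnected (pays 72).
  Well-connected: no audit gives 156 − 0 = 156; audit gives 72 − 24 = 48. No deviation. ✓
  Unconnected: audit gives 72 − 72 = 0; no audit gives 156 − 0 = 156. Would deviate. ✗
Neither assignment is incentive-compatible.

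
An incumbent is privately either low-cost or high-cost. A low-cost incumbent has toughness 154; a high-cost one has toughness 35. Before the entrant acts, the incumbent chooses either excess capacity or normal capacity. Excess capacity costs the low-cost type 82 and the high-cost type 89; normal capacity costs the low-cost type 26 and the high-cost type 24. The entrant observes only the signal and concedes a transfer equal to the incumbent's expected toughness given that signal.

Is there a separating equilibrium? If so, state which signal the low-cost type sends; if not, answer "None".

Try low-cost → excess capacity, high-cost → normal capacity:
  Under separation the entrant infers type exactly: excess capacity → low-cost (pays 154), normal capacity → high-cost (pays 35).
  Low-cost: excess capacity gives 154 − 82 = 72; normal capacity gives 35 − 26 = 9. No deviation. ✓
  High-cost: normal capacity gives 35 − 24 = 11; excess capacity gives 154 − 89 = 65. Would deviate. ✗
Try low-cost → normal capacity, high-cost → excess capacity:
  Under separation the entrant infers type exactly: normal capacity → low-cost (pays 154), excess capacity → high-cost (pays 35).
  Low-cost: normal capacity gives 154 − 26 = 128; excess capacity gives 35 − 82 = -47. No deviation. ✓
  High-cost: excess capacity gives 35 − 89 = -54; normal capacity gives 154 − 24 = 130. Would deviate. ✗
Neither assignment is incentive-compatible.

None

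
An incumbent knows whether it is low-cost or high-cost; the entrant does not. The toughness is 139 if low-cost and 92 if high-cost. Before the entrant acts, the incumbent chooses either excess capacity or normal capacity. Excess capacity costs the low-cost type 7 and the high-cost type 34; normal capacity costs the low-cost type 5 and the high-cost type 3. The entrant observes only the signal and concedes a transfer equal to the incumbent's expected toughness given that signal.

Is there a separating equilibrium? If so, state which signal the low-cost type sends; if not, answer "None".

None

Try low-cost → excess capacity, high-cost → normal capacity:
  If types separate, excess capacity earns payment 139 and normal capacity earns 92.
  Low-cost: excess capacity gives 139 − 7 = 132; normal capacity gives 92 − 5 = 87. No deviation. ✓
  High-cost: normal capacity gives 92 − 3 = 89; excess capacity gives 139 − 34 = 105. Would deviate. ✗
Try low-cost → normal capacity, high-cost → excess capacity:
  If types separate, normal capacity earns payment 139 and excess capacity earns 92.
  Low-cost: normal capacity gives 139 − 5 = 134; excess capacity gives 92 − 7 = 85. No deviation. ✓
  High-cost: excess capacity gives 92 − 34 = 58; normal capacity gives 139 − 3 = 136. Would deviate. ✗
Neither assignment is incentive-compatible.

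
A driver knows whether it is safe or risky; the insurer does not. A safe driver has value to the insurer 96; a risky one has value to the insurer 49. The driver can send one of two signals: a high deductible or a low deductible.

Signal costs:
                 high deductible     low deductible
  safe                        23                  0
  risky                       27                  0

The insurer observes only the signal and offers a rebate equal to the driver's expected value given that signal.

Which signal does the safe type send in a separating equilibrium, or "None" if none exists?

None

Try safe → high deductible, risky → low deductible:
  If types separate, high deductible earns payment 96 and low deductible earns 49.
  Safe: high deductible gives 96 − 23 = 73; low deductible gives 49 − 0 = 49. No deviation. ✓
  Risky: low deductible gives 49 − 0 = 49; high deductible gives 96 − 27 = 69. Would deviate. ✗
Try safe → low deductible, risky → high deductible:
  If types separate, low deductible earns payment 96 and high deductible earns 49.
  Safe: low deductible gives 96 − 0 = 96; high deductible gives 49 − 23 = 26. No deviation. ✓
  Risky: high deductible gives 49 − 27 = 22; low deductible gives 96 − 0 = 96. Would deviate. ✗
Neither assignment is incentive-compatible.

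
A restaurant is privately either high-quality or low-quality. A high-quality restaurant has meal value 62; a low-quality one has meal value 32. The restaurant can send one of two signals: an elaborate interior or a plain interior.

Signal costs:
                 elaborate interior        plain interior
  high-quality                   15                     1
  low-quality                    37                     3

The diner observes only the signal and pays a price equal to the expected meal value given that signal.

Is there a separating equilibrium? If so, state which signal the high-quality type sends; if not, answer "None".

elaborate interior

Try high-quality → elaborate interior, low-quality → plain interior:
  Under separation the diner infers type exactly: elaborate interior → high-quality (pays 62), plain interior → low-quality (pays 32).
  High-quality: elaborate interior gives 62 − 15 = 47; plain interior gives 32 − 1 = 31. No deviation. ✓
  Low-quality: plain interior gives 32 − 3 = 29; elaborate interior gives 62 − 37 = 25. No deviation. ✓
Both hold — the high-quality type sends elaborate interior.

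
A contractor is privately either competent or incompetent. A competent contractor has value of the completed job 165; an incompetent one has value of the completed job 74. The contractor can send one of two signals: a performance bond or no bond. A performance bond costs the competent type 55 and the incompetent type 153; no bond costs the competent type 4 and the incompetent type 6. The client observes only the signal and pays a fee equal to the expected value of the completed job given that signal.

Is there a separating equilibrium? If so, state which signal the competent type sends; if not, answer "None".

Try competent → bond, incompetent → no bond:
  If types separate, bond earns payment 165 and no bond earns 74.
  Competent: bond gives 165 − 55 = 110; no bond gives 74 − 4 = 70. No deviation. ✓
  Incompetent: no bond gives 74 − 6 = 68; bond gives 165 − 153 = 12. No deviation. ✓
Both hold — the competent type sends bond.

bond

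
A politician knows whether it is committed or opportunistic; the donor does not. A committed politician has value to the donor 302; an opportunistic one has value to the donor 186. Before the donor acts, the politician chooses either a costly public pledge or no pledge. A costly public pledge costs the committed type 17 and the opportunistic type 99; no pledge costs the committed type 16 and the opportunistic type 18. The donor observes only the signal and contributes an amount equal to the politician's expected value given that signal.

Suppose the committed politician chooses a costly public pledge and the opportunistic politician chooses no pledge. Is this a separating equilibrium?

No

Under separation the donor infers type exactly: pledge → committed (pays 302), no pledge → opportunistic (pays 186).
Committed: pledge gives 302 − 17 = 285; no pledge gives 186 − 16 = 170. No deviation. ✓
Opportunistic: no pledge gives 186 − 18 = 168; pledge gives 302 − 99 = 203. Would deviate. ✗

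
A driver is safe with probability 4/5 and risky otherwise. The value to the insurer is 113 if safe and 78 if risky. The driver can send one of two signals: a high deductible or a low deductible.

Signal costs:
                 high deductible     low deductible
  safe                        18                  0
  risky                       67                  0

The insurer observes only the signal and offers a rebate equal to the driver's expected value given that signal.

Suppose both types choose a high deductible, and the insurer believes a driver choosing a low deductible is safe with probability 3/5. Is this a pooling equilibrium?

At the pooled signal (high deductible) the insurer holds the prior 4/5 and pays 4/5·113 + 1/5·78 = 106. Off-path (low deductible) belief 3/5 gives 3/5·113 + 2/5·78 = 99.
Safe: high deductible gives 106 − 18 = 88; low deductible gives 99 − 0 = 99. Deviates. ✗
Risky: high deductible gives 106 − 67 = 39; low deductible gives 99 − 0 = 99. Deviates. ✗

No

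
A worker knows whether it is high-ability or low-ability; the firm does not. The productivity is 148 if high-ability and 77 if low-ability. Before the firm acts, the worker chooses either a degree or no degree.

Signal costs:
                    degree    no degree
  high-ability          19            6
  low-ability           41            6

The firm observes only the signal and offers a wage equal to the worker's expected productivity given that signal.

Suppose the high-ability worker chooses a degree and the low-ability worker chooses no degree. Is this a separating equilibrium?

No

If types separate, degree earns payment 148 and no degree earns 77.
High-ability: degree gives 148 − 19 = 129; no degree gives 77 − 6 = 71. No deviation. ✓
Low-ability: no degree gives 77 − 6 = 71; degree gives 148 − 41 = 107. Would deviate. ✗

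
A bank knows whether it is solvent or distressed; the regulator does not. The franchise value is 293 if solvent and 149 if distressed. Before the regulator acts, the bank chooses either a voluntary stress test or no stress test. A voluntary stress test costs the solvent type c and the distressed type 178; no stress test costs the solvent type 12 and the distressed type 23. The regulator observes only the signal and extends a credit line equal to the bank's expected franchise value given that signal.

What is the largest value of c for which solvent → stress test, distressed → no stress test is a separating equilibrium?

Under separation: stress test → solvent (pays 293); no stress test → distressed (pays 149).
Distressed: 149 − 23 = 126 ≥ 293 − 178 = 115. Holds regardless of c. ✓
Solvent: 293 − c ≥ 149 − 12, so c ≤ 293 − 137 = 156.

156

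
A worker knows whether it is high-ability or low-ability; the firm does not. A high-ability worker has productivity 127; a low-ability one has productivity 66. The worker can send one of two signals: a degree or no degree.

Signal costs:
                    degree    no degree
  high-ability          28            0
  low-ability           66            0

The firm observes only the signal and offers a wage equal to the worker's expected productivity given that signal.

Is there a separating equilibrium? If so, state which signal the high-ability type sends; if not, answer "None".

degree

Try high-ability → degree, low-ability → no degree:
  If types separate, degree earns payment 127 and no degree earns 66.
  High-ability: degree gives 127 − 28 = 99; no degree gives 66 − 0 = 66. No deviation. ✓
  Low-ability: no degree gives 66 − 0 = 66; degree gives 127 − 66 = 61. No deviation. ✓
Both hold — the high-ability type sends degree.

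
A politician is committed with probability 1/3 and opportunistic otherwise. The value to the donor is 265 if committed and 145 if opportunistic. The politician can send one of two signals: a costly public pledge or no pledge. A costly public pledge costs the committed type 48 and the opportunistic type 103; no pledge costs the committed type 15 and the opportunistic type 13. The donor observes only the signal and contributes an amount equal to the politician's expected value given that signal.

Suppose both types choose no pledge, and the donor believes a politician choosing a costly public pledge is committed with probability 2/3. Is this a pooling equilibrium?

On the equilibrium path (no pledge) the donor holds the prior 1/3 and pays 1/3·265 + 2/3·145 = 185. Off-path (pledge) belief 2/3 gives 2/3·265 + 1/3·145 = 225.
Committed: no pledge gives 185 − 15 = 170; pledge gives 225 − 48 = 177. Deviates. ✗
Opportunistic: no pledge gives 185 − 13 = 172; pledge gives 225 − 103 = 122. Stays. ✓

No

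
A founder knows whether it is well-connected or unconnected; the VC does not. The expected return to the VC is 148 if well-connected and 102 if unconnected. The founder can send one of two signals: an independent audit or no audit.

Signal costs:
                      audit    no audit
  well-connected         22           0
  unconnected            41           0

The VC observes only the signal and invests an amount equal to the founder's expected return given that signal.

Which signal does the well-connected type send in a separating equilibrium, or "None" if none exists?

None

Try well-connected → audit, unconnected → no audit:
  If types separate, audit earns payment 148 and no audit earns 102.
  Well-connected: audit gives 148 − 22 = 126; no audit gives 102 − 0 = 102. No deviation. ✓
  Unconnected: no audit gives 102 − 0 = 102; audit gives 148 − 41 = 107. Would deviate. ✗
Try well-connected → no audit, unconnected → audit:
  If types separate, no audit earns payment 148 and audit earns 102.
  Well-connected: no audit gives 148 − 0 = 148; audit gives 102 − 22 = 80. No deviation. ✓
  Unconnected: audit gives 102 − 41 = 61; no audit gives 148 − 0 = 148. Would deviate. ✗
Neither assignment is incentive-compatible.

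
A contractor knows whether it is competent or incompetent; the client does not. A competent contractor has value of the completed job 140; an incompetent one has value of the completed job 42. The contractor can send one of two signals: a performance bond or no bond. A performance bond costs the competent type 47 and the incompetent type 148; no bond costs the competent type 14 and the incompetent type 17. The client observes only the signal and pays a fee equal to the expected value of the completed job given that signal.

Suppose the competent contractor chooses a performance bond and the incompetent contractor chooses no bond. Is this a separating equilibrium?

Yes

If types separate, bond earns payment 140 and no bond earns 42.
Competent: bond gives 140 − 47 = 93; no bond gives 42 − 14 = 28. No deviation. ✓
Incompetent: no bond gives 42 − 17 = 25; bond gives 140 − 148 = -8. No deviation. ✓
Both incentive constraints hold.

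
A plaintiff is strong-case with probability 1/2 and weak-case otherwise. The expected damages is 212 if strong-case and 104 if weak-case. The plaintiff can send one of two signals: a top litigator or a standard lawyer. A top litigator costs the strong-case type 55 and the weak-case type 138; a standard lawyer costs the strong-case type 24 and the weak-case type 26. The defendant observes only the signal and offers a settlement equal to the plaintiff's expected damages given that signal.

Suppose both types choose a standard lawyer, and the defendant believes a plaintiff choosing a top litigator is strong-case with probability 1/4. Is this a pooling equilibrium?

Yes

At the pooled signal (standard lawyer) the defendant holds the prior 1/2 and pays 1/2·212 + 1/2·104 = 158. Off-path (top litigator) belief 1/4 gives 1/4·212 + 3/4·104 = 131.
Strong-case: standard lawyer gives 158 − 24 = 134; top litigator gives 131 − 55 = 76. Stays. ✓
Weak-case: standard lawyer gives 158 − 26 = 132; top litigator gives 131 − 138 = -7. Stays. ✓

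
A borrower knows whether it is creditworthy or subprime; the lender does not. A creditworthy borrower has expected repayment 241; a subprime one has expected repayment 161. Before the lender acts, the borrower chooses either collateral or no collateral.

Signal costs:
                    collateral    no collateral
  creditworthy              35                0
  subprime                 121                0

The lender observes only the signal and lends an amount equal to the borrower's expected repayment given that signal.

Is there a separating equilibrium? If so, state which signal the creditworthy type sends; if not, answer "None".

collateral

Try creditworthy → collateral, subprime → no collateral:
  If types separate, collateral earns payment 241 and no collateral earns 161.
  Creditworthy: collateral gives 241 − 35 = 206; no collateral gives 161 − 0 = 161. No deviation. ✓
  Subprime: no collateral gives 161 − 0 = 161; collateral gives 241 − 121 = 120. No deviation. ✓
Both hold — the creditworthy type sends collateral.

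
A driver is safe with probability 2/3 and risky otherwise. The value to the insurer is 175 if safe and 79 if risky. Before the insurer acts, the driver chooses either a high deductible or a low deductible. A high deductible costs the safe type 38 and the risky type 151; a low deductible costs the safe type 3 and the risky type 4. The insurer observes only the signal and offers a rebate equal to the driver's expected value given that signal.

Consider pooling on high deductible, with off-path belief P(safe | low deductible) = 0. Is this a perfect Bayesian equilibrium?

No

At the pooled signal (high deductible) the insurer holds the prior 2/3 and pays 2/3·175 + 1/3·79 = 143. Off-path (low deductible) belief 0 gives 0·175 + 1·79 = 79.
Safe: high deductible gives 143 − 38 = 105; low deductible gives 79 − 3 = 76. Stays. ✓
Risky: high deductible gives 143 − 151 = -8; low deductible gives 79 − 4 = 75. Deviates. ✗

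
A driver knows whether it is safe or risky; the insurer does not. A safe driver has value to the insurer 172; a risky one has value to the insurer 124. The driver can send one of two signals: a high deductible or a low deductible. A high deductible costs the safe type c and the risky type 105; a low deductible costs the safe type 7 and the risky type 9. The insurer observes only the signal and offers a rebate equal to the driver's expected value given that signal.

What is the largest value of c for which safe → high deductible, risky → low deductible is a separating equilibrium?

Under separation: high deductible → safe (pays 172); low deductible → risky (pays 124).
Risky: 124 − 9 = 115 ≥ 172 − 105 = 67. Holds regardless of c. ✓
Safe: 172 − c ≥ 124 − 7, so c ≤ 172 − 117 = 55.

55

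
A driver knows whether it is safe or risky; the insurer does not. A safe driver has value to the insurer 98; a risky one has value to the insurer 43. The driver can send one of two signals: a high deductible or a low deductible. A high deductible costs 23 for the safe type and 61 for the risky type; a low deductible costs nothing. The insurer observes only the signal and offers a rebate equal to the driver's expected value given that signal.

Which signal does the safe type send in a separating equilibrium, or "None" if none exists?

Try safe → high deductible, risky → low deductible:
  If types separate, high deductible earns payment 98 and low deductible earns 43.
  Safe: high deductible gives 98 − 23 = 75; low deductible gives 43 − 0 = 43. No deviation. ✓
  Risky: low deductible gives 43 − 0 = 43; high deductible gives 98 − 61 = 37. No deviation. ✓
Both hold — the safe type sends high deductible.

high deductible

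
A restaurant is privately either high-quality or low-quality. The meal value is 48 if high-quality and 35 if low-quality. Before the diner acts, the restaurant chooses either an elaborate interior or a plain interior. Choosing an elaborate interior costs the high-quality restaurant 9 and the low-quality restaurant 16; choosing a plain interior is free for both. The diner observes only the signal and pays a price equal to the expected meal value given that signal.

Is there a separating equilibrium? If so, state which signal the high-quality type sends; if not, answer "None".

Try high-quality → elaborate interior, low-quality → plain interior:
  Under separation the diner infers type exactly: elaborate interior → high-quality (pays 48), plain interior → low-quality (pays 35).
  High-quality: elaborate interior gives 48 − 9 = 39; plain interior gives 35 − 0 = 35. No deviation. ✓
  Low-quality: plain interior gives 35 − 0 = 35; elaborate interior gives 48 − 16 = 32. No deviation. ✓
Both hold — the high-quality type sends elaborate interior.

elaborate interior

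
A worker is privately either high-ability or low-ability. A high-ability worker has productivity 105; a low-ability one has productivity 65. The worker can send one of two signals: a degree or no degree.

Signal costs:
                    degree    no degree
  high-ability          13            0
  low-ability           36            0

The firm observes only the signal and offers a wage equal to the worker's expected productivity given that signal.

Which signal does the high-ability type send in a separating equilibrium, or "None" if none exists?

Try high-ability → degree, low-ability → no degree:
  Under separation the firm infers type exactly: degree → high-ability (pays 105), no degree → low-ability (pays 65).
  High-ability: degree gives 105 − 13 = 92; no degree gives 65 − 0 = 65. No deviation. ✓
  Low-ability: no degree gives 65 − 0 = 65; degree gives 105 − 36 = 69. Would deviate. ✗
Try high-ability → no degree, low-ability → degree:
  Under separation the firm infers type exactly: no degree → high-ability (pays 105), degree → low-ability (pays 65).
  High-ability: no degree gives 105 − 0 = 105; degree gives 65 − 13 = 52. No deviation. ✓
  Low-ability: degree gives 65 − 36 = 29; no degree gives 105 − 0 = 105. Would deviate. ✗
Neither assignment is incentive-compatible.

None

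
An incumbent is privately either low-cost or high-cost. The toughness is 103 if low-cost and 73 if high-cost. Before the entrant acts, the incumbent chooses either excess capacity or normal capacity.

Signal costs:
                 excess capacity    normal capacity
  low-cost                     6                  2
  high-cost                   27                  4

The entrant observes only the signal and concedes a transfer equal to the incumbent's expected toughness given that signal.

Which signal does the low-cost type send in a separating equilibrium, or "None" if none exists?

None

Try low-cost → excess capacity, high-cost → normal capacity:
  If types separate, excess capacity earns payment 103 and normal capacity earns 73.
  Low-cost: excess capacity gives 103 − 6 = 97; normal capacity gives 73 − 2 = 71. No deviation. ✓
  High-cost: normal capacity gives 73 − 4 = 69; excess capacity gives 103 − 27 = 76. Would deviate. ✗
Try low-cost → normal capacity, high-cost → excess capacity:
  If types separate, normal capacity earns payment 103 and excess capacity earns 73.
  Low-cost: normal capacity gives 103 − 2 = 101; excess capacity gives 73 − 6 = 67. No deviation. ✓
  High-cost: excess capacity gives 73 − 27 = 46; normal capacity gives 103 − 4 = 99. Would deviate. ✗
Neither assignment is incentive-compatible.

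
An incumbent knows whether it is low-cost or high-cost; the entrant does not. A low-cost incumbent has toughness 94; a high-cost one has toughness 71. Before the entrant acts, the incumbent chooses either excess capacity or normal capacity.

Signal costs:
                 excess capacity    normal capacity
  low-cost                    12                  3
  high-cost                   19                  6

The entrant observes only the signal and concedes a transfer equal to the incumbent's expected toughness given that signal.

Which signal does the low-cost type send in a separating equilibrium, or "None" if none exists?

Try low-cost → excess capacity, high-cost → normal capacity:
  If types separate, excess capacity earns payment 94 and normal capacity earns 71.
  Low-cost: excess capacity gives 94 − 12 = 82; normal capacity gives 71 − 3 = 68. No deviation. ✓
  High-cost: normal capacity gives 71 − 6 = 65; excess capacity gives 94 − 19 = 75. Would deviate. ✗
Try low-cost → normal capacity, high-cost → excess capacity:
  If types separate, normal capacity earns payment 94 and excess capacity earns 71.
  Low-cost: normal capacity gives 94 − 3 = 91; excess capacity gives 71 − 12 = 59. No deviation. ✓
  High-cost: excess capacity gives 71 − 19 = 52; normal capacity gives 94 − 6 = 88. Would deviate. ✗
Neither assignment is incentive-compatible.

None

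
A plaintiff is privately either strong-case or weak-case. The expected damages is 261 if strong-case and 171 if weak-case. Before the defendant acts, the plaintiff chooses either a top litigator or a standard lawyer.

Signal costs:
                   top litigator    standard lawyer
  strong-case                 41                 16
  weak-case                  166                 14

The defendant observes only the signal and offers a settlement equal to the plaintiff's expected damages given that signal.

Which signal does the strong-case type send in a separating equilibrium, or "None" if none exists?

Try strong-case → top litigator, weak-case → standard lawyer:
  If types separate, top litigator earns payment 261 and standard lawyer earns 171.
  Strong-case: top litigator gives 261 − 41 = 220; standard lawyer gives 171 − 16 = 155. No deviation. ✓
  Weak-case: standard lawyer gives 171 − 14 = 157; top litigator gives 261 − 166 = 95. No deviation. ✓
Both hold — the strong-case type sends top litigator.

top litigator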